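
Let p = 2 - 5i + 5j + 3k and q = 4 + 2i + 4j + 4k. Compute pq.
-14 - 8i + 54j - 10k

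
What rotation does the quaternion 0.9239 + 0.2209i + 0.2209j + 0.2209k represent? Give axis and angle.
axis = (√3/3, √3/3, √3/3), θ = π/4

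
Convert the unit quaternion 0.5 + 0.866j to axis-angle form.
axis = (0, 1, 0), θ = 2π/3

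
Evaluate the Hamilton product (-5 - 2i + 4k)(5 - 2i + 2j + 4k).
-45 - 8i - 10j - 4k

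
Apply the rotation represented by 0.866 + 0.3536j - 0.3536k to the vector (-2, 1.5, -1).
(-0.694, 2.6, 0.1)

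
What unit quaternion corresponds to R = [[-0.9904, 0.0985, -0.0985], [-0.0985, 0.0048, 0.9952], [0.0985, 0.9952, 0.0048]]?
-0.0698 + 0.7054j + 0.7054k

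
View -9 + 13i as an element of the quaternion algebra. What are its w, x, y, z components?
-9 + 13i + 0j + 0k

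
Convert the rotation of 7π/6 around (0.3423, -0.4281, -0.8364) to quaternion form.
-0.2588 + 0.3306i - 0.4135j - 0.8079k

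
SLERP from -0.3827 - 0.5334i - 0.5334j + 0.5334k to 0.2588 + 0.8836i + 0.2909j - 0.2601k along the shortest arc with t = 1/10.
-0.3746 - 0.5769i - 0.5148j + 0.5116k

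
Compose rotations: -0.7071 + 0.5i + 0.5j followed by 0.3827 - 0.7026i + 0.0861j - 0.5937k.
0.0376 + 0.985i - 0.1664j + 0.0255k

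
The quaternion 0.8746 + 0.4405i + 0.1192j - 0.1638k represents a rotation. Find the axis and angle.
axis = (0.9085, 0.2458, -0.3378), θ = 58°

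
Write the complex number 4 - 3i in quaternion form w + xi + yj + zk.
4 - 3i + 0j + 0k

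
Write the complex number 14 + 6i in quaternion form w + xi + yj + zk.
14 + 6i + 0j + 0k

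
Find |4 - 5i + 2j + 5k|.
√70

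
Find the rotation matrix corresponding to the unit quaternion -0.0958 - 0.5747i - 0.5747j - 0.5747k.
[[-0.3211, 0.5504, 0.7707], [0.7707, -0.3211, 0.5504], [0.5504, 0.7707, -0.3211]]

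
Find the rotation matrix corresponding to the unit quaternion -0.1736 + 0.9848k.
[[-0.9397, 0.3419, 0], [-0.3419, -0.9397, 0], [0, 0, 1]]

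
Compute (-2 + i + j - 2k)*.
-2 - i - j + 2k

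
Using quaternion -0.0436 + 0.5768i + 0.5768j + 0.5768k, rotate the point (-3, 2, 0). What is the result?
(2.424, -2.507, -0.917)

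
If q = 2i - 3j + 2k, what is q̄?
-2i + 3j - 2k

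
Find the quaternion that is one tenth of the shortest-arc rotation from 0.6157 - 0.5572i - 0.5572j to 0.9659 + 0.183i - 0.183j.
0.6826 - 0.4951i - 0.5376j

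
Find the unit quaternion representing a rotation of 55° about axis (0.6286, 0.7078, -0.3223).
0.887 + 0.2903i + 0.3268j - 0.1488k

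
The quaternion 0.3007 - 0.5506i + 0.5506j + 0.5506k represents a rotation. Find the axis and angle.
axis = (-√3/3, √3/3, √3/3), θ = 145°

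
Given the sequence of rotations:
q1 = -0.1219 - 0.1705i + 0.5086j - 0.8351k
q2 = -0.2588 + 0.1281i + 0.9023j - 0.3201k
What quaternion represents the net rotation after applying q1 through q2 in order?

q2 · q1 = -0.6728 - 0.5622i - 0.0801j + 0.4741k
-0.6728 - 0.5622i - 0.0801j + 0.4741k


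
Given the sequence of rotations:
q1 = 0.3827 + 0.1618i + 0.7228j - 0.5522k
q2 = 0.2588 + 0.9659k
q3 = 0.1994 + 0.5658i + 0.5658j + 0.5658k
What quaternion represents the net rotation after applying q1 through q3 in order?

q2 · q1 = 0.6324 - 0.6563i + 0.3433j + 0.2267k
q3 · q2 · q1 = 0.1749 + 0.161i - 0.0733j + 0.9686k
0.1749 + 0.161i - 0.0733j + 0.9686k


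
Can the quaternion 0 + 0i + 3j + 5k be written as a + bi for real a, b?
No. The quaternion 3j + 5k has j-coefficient y = 3 and k-coefficient z = 5, not both zero, so it does not lie in the complex subalgebra spanned by 1 and i.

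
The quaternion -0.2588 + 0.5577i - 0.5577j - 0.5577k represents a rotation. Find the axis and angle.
axis = (√3/3, -√3/3, -√3/3), θ = 7π/6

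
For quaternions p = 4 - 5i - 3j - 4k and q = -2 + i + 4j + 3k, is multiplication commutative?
No: pq = 21 + 21i + 33j + 3k ≠ 21 + 7i + 11j + 37k = qp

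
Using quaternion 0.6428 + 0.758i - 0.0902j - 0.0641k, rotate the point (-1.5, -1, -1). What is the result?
(-1.196, 1.449, -0.849)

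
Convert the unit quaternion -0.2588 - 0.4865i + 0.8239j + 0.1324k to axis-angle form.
axis = (-0.5037, 0.853, 0.1371), θ = 7π/6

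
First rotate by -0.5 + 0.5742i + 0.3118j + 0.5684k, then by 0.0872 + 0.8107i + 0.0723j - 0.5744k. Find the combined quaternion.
-0.2052 - 0.1351i - 0.7996j + 0.548k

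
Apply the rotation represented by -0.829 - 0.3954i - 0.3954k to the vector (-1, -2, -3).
(-0.314, 0.562, -3.686)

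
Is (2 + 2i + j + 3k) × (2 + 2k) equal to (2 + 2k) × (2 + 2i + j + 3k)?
No: pq = -2 + 6i - 2j + 10k ≠ -2 + 2i + 6j + 10k = qp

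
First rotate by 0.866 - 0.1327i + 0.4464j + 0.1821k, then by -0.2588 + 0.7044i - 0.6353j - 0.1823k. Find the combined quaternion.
0.1861 + 0.61i - 0.7698j + 0.0251k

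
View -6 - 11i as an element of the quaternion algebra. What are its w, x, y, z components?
-6 - 11i + 0j + 0k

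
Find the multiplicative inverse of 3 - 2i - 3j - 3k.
0.0968 + 0.0645i + 0.0968j + 0.0968k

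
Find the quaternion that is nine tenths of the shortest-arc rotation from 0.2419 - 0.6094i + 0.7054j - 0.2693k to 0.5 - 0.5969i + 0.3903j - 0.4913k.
0.4783 - 0.6042i + 0.4269j - 0.4732k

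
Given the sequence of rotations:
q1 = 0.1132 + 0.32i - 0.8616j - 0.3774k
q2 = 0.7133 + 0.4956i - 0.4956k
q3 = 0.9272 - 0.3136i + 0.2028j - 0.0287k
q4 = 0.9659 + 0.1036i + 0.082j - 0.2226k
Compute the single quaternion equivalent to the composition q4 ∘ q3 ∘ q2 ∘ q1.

q2 · q1 = -0.2649 - 0.1427i - 0.5861j - 0.7523k
q3 · q2 · q1 = -0.1931 - 0.2186i - 0.829j - 0.4772k
q4 · q3 · q2 · q1 = -0.2021 - 0.4548i - 0.7185j - 0.4859k
-0.2021 - 0.4548i - 0.7185j - 0.4859k


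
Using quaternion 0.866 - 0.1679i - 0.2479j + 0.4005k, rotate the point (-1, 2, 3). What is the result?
(-3.469, 0.745, 1.189)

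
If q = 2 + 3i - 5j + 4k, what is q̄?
2 - 3i + 5j - 4k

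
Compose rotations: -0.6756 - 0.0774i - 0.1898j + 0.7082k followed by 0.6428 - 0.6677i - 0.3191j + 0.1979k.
-0.6867 + 0.2129i + 0.5511j + 0.4236k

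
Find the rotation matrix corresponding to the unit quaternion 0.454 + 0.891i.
[[1, 0, 0], [0, -0.5878, -0.809], [0, 0.809, -0.5878]]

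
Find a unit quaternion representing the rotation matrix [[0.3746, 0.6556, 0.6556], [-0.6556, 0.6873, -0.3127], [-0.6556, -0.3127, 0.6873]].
0.829 + 0.3954j - 0.3954k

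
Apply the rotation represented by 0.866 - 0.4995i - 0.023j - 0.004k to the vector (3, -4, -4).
(3.02, -5.417, 1.592)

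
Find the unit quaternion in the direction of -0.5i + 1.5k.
-0.3162i + 0.9487k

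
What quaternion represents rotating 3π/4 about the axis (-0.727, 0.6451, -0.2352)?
0.3827 - 0.6717i + 0.596j - 0.2173k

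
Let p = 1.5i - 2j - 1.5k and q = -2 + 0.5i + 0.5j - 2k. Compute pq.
-2.75 + 1.75i + 6.25j + 4.75k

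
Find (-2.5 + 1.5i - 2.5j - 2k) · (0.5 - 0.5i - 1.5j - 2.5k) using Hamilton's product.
-9.25 + 5.25i + 7.25j + 1.75k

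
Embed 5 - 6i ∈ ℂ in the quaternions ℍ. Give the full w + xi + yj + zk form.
5 - 6i + 0j + 0k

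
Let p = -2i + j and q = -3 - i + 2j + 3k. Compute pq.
-4 + 9i + 3j - 3k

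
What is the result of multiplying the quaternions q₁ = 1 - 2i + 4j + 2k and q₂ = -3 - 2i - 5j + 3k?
7 + 26i - 15j + 15k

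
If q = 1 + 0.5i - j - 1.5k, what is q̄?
1 - 0.5i + j + 1.5k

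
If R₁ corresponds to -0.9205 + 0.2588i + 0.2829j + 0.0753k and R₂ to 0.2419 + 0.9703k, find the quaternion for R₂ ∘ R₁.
-0.2957 - 0.2119i + 0.3195j - 0.8749k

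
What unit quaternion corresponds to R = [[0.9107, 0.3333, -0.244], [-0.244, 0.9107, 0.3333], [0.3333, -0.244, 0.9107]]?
0.9659 - 0.1494i - 0.1494j - 0.1494k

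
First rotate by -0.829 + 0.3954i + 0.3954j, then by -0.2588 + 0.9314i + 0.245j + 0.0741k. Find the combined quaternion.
-0.2506 - 0.9038i - 0.2761j + 0.21k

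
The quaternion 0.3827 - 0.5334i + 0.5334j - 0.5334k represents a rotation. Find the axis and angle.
axis = (-√3/3, √3/3, -√3/3), θ = 3π/4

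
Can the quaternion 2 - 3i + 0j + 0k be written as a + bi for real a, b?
Yes. The quaternion 2 - 3i has j- and k-coefficients y = z = 0, so it lies in the complex subalgebra spanned by 1 and i.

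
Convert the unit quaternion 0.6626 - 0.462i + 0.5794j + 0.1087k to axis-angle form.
axis = (-0.6168, 0.7736, 0.1451), θ = 97°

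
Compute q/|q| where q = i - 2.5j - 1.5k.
0.3244i - 0.8111j - 0.4867k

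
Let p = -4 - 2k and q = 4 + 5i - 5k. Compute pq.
-26 - 20i - 10j + 12k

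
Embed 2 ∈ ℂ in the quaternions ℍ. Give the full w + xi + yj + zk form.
2 + 0i + 0j + 0k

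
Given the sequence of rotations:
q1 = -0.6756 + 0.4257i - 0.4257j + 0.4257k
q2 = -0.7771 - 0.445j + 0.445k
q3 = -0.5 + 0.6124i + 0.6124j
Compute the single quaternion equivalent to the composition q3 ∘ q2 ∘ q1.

q2 · q1 = 0.1461 - 0.3308i + 0.8209j - 0.442k
q3 · q2 · q1 = -0.3732 - 0.0158i - 0.0503j + 0.9263k
-0.3732 - 0.0158i - 0.0503j + 0.9263k


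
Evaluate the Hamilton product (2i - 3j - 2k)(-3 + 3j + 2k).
13 - 6i + 5j + 12k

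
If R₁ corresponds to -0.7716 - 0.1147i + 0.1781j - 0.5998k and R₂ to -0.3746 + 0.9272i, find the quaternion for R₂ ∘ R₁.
0.3954 - 0.6725i + 0.4894j + 0.3898k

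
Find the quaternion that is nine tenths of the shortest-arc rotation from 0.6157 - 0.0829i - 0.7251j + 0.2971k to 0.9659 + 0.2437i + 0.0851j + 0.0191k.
0.9746 + 0.2174i - 0.0075j + 0.0534k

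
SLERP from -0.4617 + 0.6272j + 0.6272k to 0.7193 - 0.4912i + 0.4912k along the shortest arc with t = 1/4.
-0.6948 + 0.1853i + 0.5752j + 0.3899k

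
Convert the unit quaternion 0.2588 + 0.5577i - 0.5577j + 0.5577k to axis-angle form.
axis = (√3/3, -√3/3, √3/3), θ = 5π/6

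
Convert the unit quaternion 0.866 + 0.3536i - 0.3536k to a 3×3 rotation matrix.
[[0.7499, 0.6124, -0.2501], [-0.6124, 0.4999, -0.6124], [-0.2501, 0.6124, 0.7499]]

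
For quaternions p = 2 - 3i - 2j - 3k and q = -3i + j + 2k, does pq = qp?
No: pq = -1 - 7i + 17j - 5k ≠ -1 - 5i - 13j + 13k = qp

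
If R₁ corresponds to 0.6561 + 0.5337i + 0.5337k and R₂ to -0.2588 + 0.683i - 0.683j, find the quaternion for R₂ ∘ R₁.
-0.5343 - 0.0545i - 0.8126j + 0.2264k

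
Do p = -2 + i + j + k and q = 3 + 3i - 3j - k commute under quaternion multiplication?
No: pq = -5 - i + 13j - k ≠ -5 - 5i + 5j + 11k = qp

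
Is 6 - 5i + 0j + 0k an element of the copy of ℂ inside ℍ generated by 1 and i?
Yes. The quaternion 6 - 5i has j- and k-coefficients y = z = 0, so it lies in the complex subalgebra spanned by 1 and i.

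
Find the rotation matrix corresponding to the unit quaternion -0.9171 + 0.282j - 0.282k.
[[0.6819, -0.5172, -0.5172], [0.5172, 0.841, -0.159], [0.5172, -0.159, 0.841]]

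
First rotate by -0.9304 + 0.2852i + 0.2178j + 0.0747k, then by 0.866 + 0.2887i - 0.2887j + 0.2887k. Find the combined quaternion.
-0.8468 - 0.1061i + 0.518j - 0.0587k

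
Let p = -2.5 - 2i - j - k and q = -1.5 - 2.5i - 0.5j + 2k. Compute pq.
0.25 + 6.75i + 9.25j - 5k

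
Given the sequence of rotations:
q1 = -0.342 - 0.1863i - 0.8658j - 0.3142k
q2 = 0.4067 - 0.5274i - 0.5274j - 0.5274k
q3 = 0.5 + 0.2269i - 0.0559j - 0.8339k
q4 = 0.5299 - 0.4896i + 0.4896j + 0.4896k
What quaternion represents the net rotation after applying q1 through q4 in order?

q2 · q1 = -0.8597 - 0.1863i - 0.2392j + 0.411k
q3 · q2 · q1 = -0.0582 - 0.5107i - 0.0094j + 0.8577k
q4 · q3 · q2 · q1 = -0.6962 + 0.1824i + 0.1364j + 0.6806k
-0.6962 + 0.1824i + 0.1364j + 0.6806k


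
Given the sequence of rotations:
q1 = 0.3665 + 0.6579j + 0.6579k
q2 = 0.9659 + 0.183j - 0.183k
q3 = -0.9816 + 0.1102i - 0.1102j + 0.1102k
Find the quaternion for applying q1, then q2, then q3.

q2 · q1 = 0.354 + 0.2408i + 0.7025j + 0.5684k
q3 · q2 · q1 = -0.3592 - 0.3374i - 0.7647j - 0.415k
-0.3592 - 0.3374i - 0.7647j - 0.415k


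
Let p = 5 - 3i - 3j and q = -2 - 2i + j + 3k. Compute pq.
-13 - 13i + 20j + 6k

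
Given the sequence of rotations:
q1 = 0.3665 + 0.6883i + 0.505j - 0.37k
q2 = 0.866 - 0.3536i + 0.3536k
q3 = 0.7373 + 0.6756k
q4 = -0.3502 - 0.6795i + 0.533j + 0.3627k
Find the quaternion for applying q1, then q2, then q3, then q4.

q2 · q1 = 0.6916 + 0.2879i + 0.5499j - 0.3694k
q3 · q2 · q1 = 0.7595 - 0.1592i + 0.5999j + 0.1949k
q4 · q3 · q2 · q1 = -0.7646 - 0.574i + 0.2694j - 0.1156k
-0.7646 - 0.574i + 0.2694j - 0.1156k


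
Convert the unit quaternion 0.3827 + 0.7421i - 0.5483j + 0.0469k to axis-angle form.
axis = (0.8032, -0.5935, 0.0508), θ = 3π/4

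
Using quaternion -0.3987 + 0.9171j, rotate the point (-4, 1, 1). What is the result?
(1.997, 1, -3.607)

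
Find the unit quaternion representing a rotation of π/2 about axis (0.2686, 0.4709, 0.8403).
0.7071 + 0.1899i + 0.333j + 0.5942k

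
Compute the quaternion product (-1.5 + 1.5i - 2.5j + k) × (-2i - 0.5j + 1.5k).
0.25 - 0.25i - 3.5j - 8k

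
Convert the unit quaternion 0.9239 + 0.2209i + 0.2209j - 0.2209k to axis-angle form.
axis = (√3/3, √3/3, -√3/3), θ = π/4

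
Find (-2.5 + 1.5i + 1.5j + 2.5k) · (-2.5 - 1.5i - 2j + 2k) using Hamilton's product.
6.5 + 8i - 5.5j - 12k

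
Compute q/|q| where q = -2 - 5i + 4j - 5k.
-0.239 - 0.5976i + 0.4781j - 0.5976k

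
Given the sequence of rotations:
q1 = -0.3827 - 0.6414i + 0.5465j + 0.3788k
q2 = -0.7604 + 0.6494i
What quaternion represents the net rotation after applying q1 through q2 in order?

q2 · q1 = 0.7075 + 0.2392i - 0.6616j + 0.0669k
0.7075 + 0.2392i - 0.6616j + 0.0669k


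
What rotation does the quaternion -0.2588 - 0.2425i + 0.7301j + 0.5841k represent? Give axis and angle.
axis = (-0.2511, 0.7559, 0.6047), θ = 7π/6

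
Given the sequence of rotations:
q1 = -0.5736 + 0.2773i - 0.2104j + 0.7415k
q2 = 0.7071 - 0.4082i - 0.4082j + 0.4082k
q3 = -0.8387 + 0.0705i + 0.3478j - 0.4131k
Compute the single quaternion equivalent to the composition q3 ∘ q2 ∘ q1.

q2 · q1 = -0.681 + 0.2134i + 0.5012j + 0.4893k
q3 · q2 · q1 = 0.5839 + 0.1502i - 0.7799j - 0.1679k
0.5839 + 0.1502i - 0.7799j - 0.1679k


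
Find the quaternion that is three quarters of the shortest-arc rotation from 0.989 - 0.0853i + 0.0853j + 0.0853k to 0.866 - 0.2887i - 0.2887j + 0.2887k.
0.9181 - 0.2426i - 0.1983j + 0.2426k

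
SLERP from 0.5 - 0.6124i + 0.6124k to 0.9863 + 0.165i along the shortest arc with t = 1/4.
0.7261 - 0.4597i + 0.5113k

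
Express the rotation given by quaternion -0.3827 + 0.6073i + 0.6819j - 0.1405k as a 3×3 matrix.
[[0.0305, 0.7207, -0.6926], [0.9358, 0.2229, 0.2732], [0.3513, -0.6564, -0.6676]]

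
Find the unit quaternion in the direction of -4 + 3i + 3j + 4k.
-0.5657 + 0.4243i + 0.4243j + 0.5657k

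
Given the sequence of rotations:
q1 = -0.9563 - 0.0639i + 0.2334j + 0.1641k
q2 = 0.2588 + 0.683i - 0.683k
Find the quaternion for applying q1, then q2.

q2 · q1 = -0.0918 - 0.5103i - 0.008j + 0.855k
-0.0918 - 0.5103i - 0.008j + 0.855k


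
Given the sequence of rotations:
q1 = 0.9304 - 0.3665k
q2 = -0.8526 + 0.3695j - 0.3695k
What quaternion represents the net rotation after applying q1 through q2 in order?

q2 · q1 = -0.9287 - 0.1354i + 0.3438j - 0.0313k
-0.9287 - 0.1354i + 0.3438j - 0.0313k


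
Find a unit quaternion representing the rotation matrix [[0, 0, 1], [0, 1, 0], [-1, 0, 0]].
0.7071 + 0.7071j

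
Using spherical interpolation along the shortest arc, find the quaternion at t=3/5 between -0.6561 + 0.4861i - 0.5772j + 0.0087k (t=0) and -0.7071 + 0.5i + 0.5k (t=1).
-0.7398 + 0.5328i - 0.2519j + 0.3245k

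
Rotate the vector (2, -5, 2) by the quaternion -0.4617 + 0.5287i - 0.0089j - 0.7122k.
(1.816, 5.166, 1.737)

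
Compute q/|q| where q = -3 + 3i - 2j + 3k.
-0.5388 + 0.5388i - 0.3592j + 0.5388k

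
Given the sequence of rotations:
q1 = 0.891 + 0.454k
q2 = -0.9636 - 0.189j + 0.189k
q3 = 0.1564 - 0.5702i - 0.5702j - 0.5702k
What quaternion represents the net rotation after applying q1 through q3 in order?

q2 · q1 = -0.9444 - 0.0858i - 0.1684j - 0.2691k
q3 · q2 · q1 = -0.4461 + 0.5825i + 0.4076j + 0.5435k
-0.4461 + 0.5825i + 0.4076j + 0.5435k


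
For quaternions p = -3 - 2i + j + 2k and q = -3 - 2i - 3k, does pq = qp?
No: pq = 11 + 9i - 13j + 5k ≠ 11 + 15i + 7j + k = qp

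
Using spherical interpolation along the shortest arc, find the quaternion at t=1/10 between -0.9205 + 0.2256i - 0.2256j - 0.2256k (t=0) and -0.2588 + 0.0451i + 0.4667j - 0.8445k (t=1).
-0.9072 + 0.22i - 0.1533j - 0.3241k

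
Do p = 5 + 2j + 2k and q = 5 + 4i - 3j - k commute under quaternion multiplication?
No: pq = 33 + 24i + 3j - 3k ≠ 33 + 16i - 13j + 13k = qp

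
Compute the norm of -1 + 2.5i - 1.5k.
3.082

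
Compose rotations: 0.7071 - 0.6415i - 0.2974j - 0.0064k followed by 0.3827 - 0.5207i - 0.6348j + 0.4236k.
-0.2495 - 0.4836i - 0.8378j + 0.0447k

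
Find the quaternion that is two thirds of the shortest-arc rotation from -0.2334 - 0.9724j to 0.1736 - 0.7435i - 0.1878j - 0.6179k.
0.0348 - 0.6119i - 0.6048j - 0.5085k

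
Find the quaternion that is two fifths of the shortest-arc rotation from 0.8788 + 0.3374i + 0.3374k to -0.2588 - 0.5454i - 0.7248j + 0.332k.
0.7662 + 0.521i + 0.3686j + 0.0748k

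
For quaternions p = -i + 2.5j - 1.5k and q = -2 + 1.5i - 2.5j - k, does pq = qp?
No: pq = 6.25 - 4.25i - 8.25j + 1.75k ≠ 6.25 + 8.25i - 1.75j + 4.25k = qp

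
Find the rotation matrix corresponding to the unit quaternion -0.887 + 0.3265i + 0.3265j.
[[0.7868, 0.2132, -0.5792], [0.2132, 0.7868, 0.5792], [0.5792, -0.5792, 0.5736]]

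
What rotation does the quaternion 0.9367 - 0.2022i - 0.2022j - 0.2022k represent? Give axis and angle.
axis = (-√3/3, -√3/3, -√3/3), θ = 41°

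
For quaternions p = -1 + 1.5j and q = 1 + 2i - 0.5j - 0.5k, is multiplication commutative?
No: pq = -0.25 - 2.75i + 2j - 2.5k ≠ -0.25 - 1.25i + 2j + 3.5k = qp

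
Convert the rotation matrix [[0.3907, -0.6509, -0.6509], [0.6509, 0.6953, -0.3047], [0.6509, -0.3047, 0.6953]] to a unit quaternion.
0.8339 - 0.3903j + 0.3903k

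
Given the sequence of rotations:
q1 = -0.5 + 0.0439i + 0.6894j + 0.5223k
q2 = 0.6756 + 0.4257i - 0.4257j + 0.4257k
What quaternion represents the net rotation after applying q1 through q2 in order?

q2 · q1 = -0.2854 - 0.699i + 0.475j + 0.4522k
-0.2854 - 0.699i + 0.475j + 0.4522k


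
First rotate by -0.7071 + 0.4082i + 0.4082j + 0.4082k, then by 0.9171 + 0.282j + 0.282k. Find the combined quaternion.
-0.8787 + 0.3744i + 0.2901j + 0.0598k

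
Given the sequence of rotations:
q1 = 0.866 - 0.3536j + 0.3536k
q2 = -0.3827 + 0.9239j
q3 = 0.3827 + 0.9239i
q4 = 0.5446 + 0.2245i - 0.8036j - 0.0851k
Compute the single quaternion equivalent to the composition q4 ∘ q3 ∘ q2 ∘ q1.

q2 · q1 = -0.0047 + 0.3267i + 0.9354j - 0.1353k
q3 · q2 · q1 = -0.3036 + 0.1207i + 0.483j + 0.8124k
q4 · q3 · q2 · q1 = 0.2648 - 0.6142i + 0.3144j + 0.6737k
0.2648 - 0.6142i + 0.3144j + 0.6737k


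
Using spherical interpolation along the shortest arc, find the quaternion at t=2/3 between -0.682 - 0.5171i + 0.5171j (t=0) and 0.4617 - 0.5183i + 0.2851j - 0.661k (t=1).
0.0628 - 0.6773i + 0.4826j - 0.5518k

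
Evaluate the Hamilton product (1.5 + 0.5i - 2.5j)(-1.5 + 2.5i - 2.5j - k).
-9.75 + 5.5i + 0.5j + 3.5k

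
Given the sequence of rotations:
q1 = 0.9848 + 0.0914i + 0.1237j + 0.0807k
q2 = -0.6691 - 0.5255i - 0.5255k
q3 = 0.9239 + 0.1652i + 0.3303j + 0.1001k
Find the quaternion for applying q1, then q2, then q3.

q2 · q1 = -0.5685 - 0.5137i - 0.0884j - 0.6365k
q3 · q2 · q1 = -0.3475 - 0.7699i - 0.2157j - 0.4899k
-0.3475 - 0.7699i - 0.2157j - 0.4899k


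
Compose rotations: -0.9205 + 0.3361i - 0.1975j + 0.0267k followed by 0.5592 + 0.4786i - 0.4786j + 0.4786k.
-0.7829 - 0.1709i + 0.4782j - 0.3593k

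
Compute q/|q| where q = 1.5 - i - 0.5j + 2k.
0.5477 - 0.3651i - 0.1826j + 0.7303k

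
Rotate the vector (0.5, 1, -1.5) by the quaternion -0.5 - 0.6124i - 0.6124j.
(-0.044, 1.544, 1.056)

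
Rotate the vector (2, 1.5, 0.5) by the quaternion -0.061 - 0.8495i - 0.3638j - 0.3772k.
(2.102, 0.322, 1.406)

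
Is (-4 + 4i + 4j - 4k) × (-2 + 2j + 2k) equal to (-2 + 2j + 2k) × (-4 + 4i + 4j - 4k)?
No: pq = 8 + 8i - 24j + 8k ≠ 8 - 24i - 8j - 8k = qp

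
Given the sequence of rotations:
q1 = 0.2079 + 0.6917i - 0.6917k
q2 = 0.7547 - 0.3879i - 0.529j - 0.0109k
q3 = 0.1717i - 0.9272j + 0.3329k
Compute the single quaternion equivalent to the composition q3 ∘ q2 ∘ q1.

q2 · q1 = 0.4177 + 0.8073i - 0.3858j - 0.1584k
q3 · q2 · q1 = -0.4436 + 0.347i - 0.0913j + 0.8213k
-0.4436 + 0.347i - 0.0913j + 0.8213k


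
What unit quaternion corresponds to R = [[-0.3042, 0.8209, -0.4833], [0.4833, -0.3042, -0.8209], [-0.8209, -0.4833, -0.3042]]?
-0.1478 - 0.571i - 0.571j + 0.571k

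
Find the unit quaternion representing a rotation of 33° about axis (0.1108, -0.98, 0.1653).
0.9588 + 0.0315i - 0.2783j + 0.0469k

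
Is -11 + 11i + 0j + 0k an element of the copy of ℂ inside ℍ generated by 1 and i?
Yes. The quaternion -11 + 11i has j- and k-coefficients y = z = 0, so it lies in the complex subalgebra spanned by 1 and i.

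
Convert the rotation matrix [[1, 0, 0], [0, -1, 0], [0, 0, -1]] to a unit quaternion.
i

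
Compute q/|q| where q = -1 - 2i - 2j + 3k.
-0.2357 - 0.4714i - 0.4714j + 0.7071k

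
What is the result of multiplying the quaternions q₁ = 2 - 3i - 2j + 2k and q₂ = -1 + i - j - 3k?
5 + 13i - 7j - 3k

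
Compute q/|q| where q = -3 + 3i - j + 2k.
-0.6255 + 0.6255i - 0.2085j + 0.417k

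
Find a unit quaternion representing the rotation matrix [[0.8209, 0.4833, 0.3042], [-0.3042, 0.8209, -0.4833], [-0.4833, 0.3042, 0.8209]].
0.9304 + 0.2116i + 0.2116j - 0.2116k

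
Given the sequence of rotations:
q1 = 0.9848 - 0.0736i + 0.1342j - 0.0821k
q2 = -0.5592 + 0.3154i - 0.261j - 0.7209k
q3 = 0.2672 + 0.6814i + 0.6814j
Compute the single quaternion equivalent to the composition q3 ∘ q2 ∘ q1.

q2 · q1 = -0.5516 + 0.4699i - 0.2531j - 0.6409k
q3 · q2 · q1 = -0.2951 - 0.687i - 0.0068j - 0.6639k
-0.2951 - 0.687i - 0.0068j - 0.6639k


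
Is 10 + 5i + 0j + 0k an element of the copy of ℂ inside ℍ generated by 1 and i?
Yes. The quaternion 10 + 5i has j- and k-coefficients y = z = 0, so it lies in the complex subalgebra spanned by 1 and i.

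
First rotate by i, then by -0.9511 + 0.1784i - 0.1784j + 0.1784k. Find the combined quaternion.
-0.1784 - 0.9511i + 0.1784j + 0.1784k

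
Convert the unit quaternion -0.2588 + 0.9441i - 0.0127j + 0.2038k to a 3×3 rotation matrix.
[[0.9166, 0.0815, 0.3914], [-0.1295, -0.8657, 0.4835], [0.3782, -0.4938, -0.783]]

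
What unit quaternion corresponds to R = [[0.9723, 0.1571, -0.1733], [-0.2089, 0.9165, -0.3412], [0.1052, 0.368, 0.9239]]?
0.9763 + 0.1816i - 0.0713j - 0.0937k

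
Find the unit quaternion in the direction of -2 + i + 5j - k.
-0.3592 + 0.1796i + 0.898j - 0.1796k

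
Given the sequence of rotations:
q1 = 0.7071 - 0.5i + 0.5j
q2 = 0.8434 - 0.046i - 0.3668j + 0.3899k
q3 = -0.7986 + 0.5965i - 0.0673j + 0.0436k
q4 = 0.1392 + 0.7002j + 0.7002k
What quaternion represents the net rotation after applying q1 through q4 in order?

q2 · q1 = 0.7568 - 0.6492i - 0.0326j + 0.0693k
q3 · q2 · q1 = -0.2223 + 0.9666i - 0.0945j - 0.0855k
q4 · q3 · q2 · q1 = 0.0951 + 0.1409i + 0.508j - 0.8444k
0.0951 + 0.1409i + 0.508j - 0.8444k


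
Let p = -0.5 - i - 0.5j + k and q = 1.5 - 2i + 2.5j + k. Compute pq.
-2.5 - 3.5i - 3j - 2.5k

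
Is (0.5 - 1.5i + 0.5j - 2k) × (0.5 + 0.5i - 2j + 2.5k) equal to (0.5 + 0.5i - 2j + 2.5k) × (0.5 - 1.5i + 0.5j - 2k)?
No: pq = 7 - 3.25i + 2j + 3k ≠ 7 + 2.25i - 3.5j - 2.5k = qp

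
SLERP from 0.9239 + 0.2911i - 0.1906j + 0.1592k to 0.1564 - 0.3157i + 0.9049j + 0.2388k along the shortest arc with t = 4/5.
0.1262 + 0.3799i - 0.8994j - 0.1757k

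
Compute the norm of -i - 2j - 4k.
√21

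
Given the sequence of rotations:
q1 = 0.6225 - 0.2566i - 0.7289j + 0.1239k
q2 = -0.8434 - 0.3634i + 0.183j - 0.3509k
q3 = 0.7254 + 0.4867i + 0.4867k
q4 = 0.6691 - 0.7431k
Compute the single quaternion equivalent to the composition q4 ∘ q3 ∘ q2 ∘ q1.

q2 · q1 = -0.4414 - 0.2429i + 0.8637j - 0.0111k
q3 · q2 · q1 = -0.1966 - 0.8114i + 0.5137j + 0.1975k
q4 · q3 · q2 · q1 = 0.0152 - 0.1612i + 0.9467j + 0.2782k
0.0152 - 0.1612i + 0.9467j + 0.2782k


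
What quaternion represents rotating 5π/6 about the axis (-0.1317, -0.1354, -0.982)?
0.2588 - 0.1272i - 0.1308j - 0.9485k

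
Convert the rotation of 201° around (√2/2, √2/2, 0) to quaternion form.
-0.1822 + 0.6953i + 0.6953j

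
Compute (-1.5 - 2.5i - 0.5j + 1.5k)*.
-1.5 + 2.5i + 0.5j - 1.5k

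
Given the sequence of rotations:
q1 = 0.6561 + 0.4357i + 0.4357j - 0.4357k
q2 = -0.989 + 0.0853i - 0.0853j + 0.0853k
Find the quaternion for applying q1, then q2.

q2 · q1 = -0.6117 - 0.3749i - 0.4125j + 0.5612k
-0.6117 - 0.3749i - 0.4125j + 0.5612k


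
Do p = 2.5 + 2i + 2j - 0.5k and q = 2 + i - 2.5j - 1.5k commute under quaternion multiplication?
No: pq = 7.25 + 2.25i + 0.25j - 11.75k ≠ 7.25 + 10.75i - 4.75j + 2.25k = qp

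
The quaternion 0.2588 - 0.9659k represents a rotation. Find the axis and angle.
axis = (0, 0, -1), θ = 5π/6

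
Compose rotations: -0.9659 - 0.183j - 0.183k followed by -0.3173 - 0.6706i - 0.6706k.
0.1838 + 0.525i - 0.0647j + 0.8285k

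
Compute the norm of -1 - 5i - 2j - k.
√31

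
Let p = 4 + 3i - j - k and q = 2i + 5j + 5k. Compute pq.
4 + 8i + 3j + 37k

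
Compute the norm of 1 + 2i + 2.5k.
3.354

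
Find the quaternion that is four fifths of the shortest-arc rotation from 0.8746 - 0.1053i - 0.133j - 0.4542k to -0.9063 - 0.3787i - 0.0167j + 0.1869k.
0.925 + 0.287i - 0.0145j - 0.2486k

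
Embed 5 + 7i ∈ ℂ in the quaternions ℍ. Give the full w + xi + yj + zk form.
5 + 7i + 0j + 0k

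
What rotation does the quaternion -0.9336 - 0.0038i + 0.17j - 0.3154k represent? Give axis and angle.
axis = (-0.0106, 0.4744, -0.8802), θ = 318°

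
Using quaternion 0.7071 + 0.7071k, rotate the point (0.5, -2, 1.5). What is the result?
(2, 0.5, 1.5)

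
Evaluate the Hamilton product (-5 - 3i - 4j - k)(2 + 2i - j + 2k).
-6 - 25i + j - k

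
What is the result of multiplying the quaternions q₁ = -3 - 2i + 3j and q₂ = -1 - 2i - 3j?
8 + 8i + 6j + 12k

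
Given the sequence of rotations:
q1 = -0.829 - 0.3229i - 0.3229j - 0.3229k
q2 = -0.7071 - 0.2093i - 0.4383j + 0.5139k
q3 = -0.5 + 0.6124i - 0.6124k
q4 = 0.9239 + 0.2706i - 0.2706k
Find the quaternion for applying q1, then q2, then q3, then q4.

q2 · q1 = 0.543 + 0.7093i + 0.3582j - 0.2716k
q3 · q2 · q1 = -0.8722 + 0.1972i - 0.4471j + 0.0226k
q4 · q3 · q2 · q1 = -0.8531 - 0.1748i - 0.4726j + 0.1359k
-0.8531 - 0.1748i - 0.4726j + 0.1359k


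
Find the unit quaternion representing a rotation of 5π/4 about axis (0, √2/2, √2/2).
-0.3827 + 0.6533j + 0.6533k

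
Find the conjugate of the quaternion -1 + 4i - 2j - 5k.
-1 - 4i + 2j + 5k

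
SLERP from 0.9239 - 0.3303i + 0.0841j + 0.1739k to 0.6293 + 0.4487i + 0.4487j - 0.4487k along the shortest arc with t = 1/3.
0.9647 - 0.067i + 0.2492j - 0.0523k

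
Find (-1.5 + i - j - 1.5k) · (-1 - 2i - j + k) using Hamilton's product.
4 - 0.5i + 4.5j - 3k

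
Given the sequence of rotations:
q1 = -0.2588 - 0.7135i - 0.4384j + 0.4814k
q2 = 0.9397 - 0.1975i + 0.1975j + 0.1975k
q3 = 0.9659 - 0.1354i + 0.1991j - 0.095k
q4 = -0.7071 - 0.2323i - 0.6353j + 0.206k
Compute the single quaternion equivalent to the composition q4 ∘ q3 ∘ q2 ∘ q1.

q2 · q1 = -0.3926 - 0.4377i - 0.5089j + 0.6288k
q3 · q2 · q1 = -0.2774 - 0.2928i - 0.443j + 0.8007k
q4 · q3 · q2 · q1 = -0.3182 - 0.1459i + 0.6152j - 0.7064k
-0.3182 - 0.1459i + 0.6152j - 0.7064k


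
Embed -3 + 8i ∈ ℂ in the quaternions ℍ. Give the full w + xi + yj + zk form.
-3 + 8i + 0j + 0k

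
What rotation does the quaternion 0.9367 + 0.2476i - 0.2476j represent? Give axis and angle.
axis = (√2/2, -√2/2, 0), θ = 41°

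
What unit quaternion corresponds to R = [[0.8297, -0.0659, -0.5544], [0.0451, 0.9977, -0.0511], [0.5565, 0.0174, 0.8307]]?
0.9563 + 0.0179i - 0.2904j + 0.029k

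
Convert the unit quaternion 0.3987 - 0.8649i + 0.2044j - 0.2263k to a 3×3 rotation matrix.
[[0.814, -0.1731, 0.5544], [-0.534, -0.5985, 0.5972], [0.2285, -0.7822, -0.5797]]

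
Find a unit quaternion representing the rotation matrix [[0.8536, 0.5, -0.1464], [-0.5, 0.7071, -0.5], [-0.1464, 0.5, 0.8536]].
0.9239 + 0.2706i - 0.2706k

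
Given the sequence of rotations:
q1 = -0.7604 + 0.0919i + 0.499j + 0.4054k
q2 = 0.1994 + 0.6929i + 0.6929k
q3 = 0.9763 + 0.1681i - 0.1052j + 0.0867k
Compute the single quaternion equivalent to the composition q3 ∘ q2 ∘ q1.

q2 · q1 = -0.4962 - 0.8543i - 0.1177j - 0.1003k
q3 · q2 · q1 = -0.3445 - 0.8967i - 0.1199j - 0.2506k
-0.3445 - 0.8967i - 0.1199j - 0.2506k


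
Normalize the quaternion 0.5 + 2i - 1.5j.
0.1961 + 0.7845i - 0.5883j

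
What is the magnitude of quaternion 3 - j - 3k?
√19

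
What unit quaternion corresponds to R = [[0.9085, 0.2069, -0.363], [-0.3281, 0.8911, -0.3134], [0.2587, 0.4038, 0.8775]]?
0.9588 + 0.187i - 0.1621j - 0.1395k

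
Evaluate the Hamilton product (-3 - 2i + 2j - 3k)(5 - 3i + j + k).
-20 + 4i + 18j - 14k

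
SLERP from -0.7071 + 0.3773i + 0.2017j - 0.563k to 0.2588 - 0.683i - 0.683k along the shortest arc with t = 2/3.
-0.562 + 0.762i + 0.0977j + 0.3065k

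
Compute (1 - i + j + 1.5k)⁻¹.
0.1905 + 0.1905i - 0.1905j - 0.2857k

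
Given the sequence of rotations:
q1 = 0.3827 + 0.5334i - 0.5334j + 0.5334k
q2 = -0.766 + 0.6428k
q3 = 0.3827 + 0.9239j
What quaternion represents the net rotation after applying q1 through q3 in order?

q2 · q1 = -0.636 - 0.0657i + 0.7515j - 0.1626k
q3 · q2 · q1 = -0.9377 - 0.1754i - 0.3j - 0.0015k
-0.9377 - 0.1754i - 0.3j - 0.0015k


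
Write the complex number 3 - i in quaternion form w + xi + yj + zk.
3 - i + 0j + 0k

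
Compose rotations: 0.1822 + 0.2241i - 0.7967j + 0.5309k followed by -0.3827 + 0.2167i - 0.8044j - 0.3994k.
-0.5471 - 0.7915i - 0.0462j - 0.2683k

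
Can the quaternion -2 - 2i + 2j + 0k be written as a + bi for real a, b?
No. The quaternion -2 - 2i + 2j has j-coefficient y = 2 and k-coefficient z = 0, not both zero, so it does not lie in the complex subalgebra spanned by 1 and i.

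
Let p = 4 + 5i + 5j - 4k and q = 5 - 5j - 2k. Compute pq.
37 - 5i + 15j - 53k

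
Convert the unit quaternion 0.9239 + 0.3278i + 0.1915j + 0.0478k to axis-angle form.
axis = (0.8567, 0.5005, 0.1249), θ = π/4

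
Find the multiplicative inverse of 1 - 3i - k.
0.0909 + 0.2727i + 0.0909k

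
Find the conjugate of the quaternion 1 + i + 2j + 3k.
1 - i - 2j - 3k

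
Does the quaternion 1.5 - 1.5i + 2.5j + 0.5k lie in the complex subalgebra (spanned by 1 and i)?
No. The quaternion 1.5 - 1.5i + 2.5j + 0.5k has j-coefficient y = 2.5 and k-coefficient z = 0.5, not both zero, so it does not lie in the complex subalgebra spanned by 1 and i.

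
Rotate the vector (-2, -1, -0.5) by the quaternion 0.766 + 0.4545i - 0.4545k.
(-1.663, 1.567, -0.163)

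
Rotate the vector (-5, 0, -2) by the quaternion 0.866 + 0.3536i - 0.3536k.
(-3.25, 4.287, -0.25)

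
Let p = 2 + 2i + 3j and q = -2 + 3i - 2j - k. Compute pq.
-4 - i - 8j - 15k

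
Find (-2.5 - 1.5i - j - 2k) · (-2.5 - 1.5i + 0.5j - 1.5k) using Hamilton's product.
1.5 + 10i + 2j + 6.5k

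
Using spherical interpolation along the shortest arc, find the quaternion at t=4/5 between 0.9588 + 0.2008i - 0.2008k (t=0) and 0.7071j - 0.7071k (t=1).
0.273 + 0.0572i + 0.6499j - 0.707k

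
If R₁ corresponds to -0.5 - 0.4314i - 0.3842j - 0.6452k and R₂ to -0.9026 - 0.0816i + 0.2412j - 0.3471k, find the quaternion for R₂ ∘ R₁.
0.2848 + 0.1412i + 0.3233j + 0.8913k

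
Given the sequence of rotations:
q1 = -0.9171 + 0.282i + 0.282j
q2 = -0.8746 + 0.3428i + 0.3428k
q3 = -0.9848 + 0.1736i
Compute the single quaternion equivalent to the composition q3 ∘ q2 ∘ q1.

q2 · q1 = 0.7054 - 0.6577i - 0.15j - 0.2177k
q3 · q2 · q1 = -0.5805 + 0.7702i + 0.1855j + 0.1884k
-0.5805 + 0.7702i + 0.1855j + 0.1884k


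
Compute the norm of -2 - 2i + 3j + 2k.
√21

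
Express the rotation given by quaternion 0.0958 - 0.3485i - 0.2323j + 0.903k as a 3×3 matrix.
[[-0.7387, -0.0111, -0.6739], [0.3349, -0.8737, -0.3528], [-0.5849, -0.4863, 0.6492]]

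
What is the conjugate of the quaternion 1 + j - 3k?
1 - j + 3k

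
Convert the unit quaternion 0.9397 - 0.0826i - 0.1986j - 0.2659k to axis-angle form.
axis = (-0.2415, -0.5807, -0.7775), θ = 40°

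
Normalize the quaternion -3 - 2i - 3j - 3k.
-0.5388 - 0.3592i - 0.5388j - 0.5388k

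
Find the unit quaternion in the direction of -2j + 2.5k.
-0.6247j + 0.7809k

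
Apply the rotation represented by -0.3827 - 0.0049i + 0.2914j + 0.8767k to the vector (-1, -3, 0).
(-1.297, 2.286, -1.759)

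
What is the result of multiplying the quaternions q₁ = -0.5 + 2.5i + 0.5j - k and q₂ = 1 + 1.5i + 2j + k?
-4.25 + 4.25i - 4.5j + 2.75k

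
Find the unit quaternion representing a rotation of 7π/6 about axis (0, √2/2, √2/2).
-0.2588 + 0.683j + 0.683k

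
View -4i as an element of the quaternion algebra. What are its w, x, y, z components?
0 - 4i + 0j + 0k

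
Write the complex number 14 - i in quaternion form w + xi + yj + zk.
14 - i + 0j + 0k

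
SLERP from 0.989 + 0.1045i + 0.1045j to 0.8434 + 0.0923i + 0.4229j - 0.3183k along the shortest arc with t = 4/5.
0.8894 + 0.0966i + 0.3647j - 0.2582k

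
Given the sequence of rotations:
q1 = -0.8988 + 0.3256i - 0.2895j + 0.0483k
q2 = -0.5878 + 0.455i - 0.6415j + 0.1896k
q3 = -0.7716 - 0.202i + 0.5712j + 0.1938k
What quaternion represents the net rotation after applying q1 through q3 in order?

q2 · q1 = 0.1853 - 0.5764i + 0.7865j - 0.1217k
q3 · q2 · q1 = -0.6851 + 0.1854i - 0.6373j + 0.3002k
-0.6851 + 0.1854i - 0.6373j + 0.3002k


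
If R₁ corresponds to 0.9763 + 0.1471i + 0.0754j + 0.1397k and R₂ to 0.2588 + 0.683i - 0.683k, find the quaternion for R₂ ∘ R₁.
0.2476 + 0.7564i - 0.1764j - 0.5792k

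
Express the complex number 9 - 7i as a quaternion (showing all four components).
9 - 7i + 0j + 0k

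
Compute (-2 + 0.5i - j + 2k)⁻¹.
-0.2162 - 0.0541i + 0.1081j - 0.2162k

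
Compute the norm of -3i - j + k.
√11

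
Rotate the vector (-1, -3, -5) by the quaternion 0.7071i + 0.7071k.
(-5, 3, -1)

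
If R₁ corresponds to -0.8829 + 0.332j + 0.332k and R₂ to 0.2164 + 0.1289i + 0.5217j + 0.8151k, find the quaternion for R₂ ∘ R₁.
-0.6349 - 0.2112i - 0.4316j - 0.605k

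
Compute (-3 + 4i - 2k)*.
-3 - 4i + 2k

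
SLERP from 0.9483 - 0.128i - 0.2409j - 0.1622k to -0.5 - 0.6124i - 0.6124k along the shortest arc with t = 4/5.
0.6944 + 0.5113i - 0.0634j + 0.5023k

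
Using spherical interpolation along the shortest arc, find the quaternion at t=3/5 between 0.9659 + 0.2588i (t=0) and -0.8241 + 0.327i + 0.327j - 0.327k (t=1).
0.9501 - 0.0968i - 0.2097j + 0.2097k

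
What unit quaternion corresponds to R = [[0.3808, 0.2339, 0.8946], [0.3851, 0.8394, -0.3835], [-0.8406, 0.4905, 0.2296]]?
0.7826 + 0.2792i + 0.5543j + 0.0483k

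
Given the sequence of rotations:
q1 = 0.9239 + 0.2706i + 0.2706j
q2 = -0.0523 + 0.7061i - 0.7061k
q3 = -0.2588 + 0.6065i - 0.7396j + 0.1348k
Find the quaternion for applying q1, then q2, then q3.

q2 · q1 = -0.2394 + 0.8293i - 0.2052j - 0.4613k
q3 · q2 · q1 = -0.5306 + 0.009i + 0.6217j + 0.576k
-0.5306 + 0.009i + 0.6217j + 0.576k


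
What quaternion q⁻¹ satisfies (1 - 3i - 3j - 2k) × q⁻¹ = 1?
0.0435 + 0.1304i + 0.1304j + 0.087k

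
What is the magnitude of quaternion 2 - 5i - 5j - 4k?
√70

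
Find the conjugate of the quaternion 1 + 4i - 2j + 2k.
1 - 4i + 2j - 2k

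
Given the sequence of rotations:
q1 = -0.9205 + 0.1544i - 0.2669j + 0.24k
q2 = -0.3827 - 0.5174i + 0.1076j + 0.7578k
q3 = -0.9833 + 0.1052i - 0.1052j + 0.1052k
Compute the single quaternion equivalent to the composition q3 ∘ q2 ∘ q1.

q2 · q1 = 0.279 + 0.6453i + 0.2443j - 0.6679k
q3 · q2 · q1 = -0.2463 - 0.5606i - 0.1314j + 0.7797k
-0.2463 - 0.5606i - 0.1314j + 0.7797k


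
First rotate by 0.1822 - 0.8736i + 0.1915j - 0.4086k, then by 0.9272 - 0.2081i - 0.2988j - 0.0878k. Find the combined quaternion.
0.0085 - 0.709i + 0.1148j - 0.6957k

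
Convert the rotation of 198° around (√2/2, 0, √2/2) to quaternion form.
-0.1564 + 0.6984i + 0.6984k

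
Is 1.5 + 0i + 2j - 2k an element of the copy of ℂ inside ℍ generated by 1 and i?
No. The quaternion 1.5 + 2j - 2k has j-coefficient y = 2 and k-coefficient z = -2, not both zero, so it does not lie in the complex subalgebra spanned by 1 and i.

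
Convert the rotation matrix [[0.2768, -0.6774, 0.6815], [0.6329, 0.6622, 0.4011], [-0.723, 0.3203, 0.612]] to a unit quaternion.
0.7986 - 0.0253i + 0.4397j + 0.4102k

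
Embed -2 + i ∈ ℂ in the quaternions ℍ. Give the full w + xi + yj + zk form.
-2 + i + 0j + 0k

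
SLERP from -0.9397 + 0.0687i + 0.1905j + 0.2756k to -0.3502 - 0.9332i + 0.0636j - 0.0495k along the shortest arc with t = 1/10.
-0.9456 - 0.0601i + 0.1907j + 0.2568k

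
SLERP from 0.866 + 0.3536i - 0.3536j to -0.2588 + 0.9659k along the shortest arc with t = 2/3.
0.5926 + 0.1572i - 0.1572j - 0.7742k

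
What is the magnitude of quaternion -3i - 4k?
5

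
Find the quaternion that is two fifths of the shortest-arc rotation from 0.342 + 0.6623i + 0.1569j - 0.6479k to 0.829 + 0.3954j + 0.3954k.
0.7314 + 0.5162i + 0.344j - 0.2833k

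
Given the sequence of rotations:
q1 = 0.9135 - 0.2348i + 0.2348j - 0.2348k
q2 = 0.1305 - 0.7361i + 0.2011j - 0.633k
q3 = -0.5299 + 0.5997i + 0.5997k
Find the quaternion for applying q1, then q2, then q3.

q2 · q1 = -0.2495 - 0.6017i + 0.1901j - 0.7345k
q3 · q2 · q1 = 0.9335 + 0.0552i - 0.0211j + 0.3536k
0.9335 + 0.0552i - 0.0211j + 0.3536k


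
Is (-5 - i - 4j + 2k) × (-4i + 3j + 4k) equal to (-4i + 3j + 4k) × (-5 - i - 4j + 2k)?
No: pq = -2i - 19j - 39k ≠ 42i - 11j - k = qp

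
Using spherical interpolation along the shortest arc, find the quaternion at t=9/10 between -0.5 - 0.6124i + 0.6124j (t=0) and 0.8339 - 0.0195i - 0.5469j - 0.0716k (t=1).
-0.8188 - 0.0492i + 0.5682j + 0.0656k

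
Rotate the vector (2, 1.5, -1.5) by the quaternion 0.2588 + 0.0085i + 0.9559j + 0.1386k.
(-2.561, 1.227, 0.661)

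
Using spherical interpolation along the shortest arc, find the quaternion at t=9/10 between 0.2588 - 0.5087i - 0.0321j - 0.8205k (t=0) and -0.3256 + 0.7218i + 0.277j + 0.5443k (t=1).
0.3215 - 0.7061i - 0.2541j - 0.5775k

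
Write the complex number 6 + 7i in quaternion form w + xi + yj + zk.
6 + 7i + 0j + 0k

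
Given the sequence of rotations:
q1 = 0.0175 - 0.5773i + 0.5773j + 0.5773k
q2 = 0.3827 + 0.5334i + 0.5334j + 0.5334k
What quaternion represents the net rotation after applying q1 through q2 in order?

q2 · q1 = -0.3012 - 0.2116i - 0.3856j + 0.8461k
-0.3012 - 0.2116i - 0.3856j + 0.8461k
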